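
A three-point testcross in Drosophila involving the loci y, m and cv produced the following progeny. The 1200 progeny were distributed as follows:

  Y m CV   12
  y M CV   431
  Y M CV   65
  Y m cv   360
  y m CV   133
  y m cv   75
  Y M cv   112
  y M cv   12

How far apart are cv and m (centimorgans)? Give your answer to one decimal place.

The two most frequent reciprocal classes, Y m cv and y M CV, are the parental types, so the F1 was Y m cv / y M CV.
The two rarest classes, Y m CV and y M cv, are the double crossovers. Comparing them with the parentals, only the cv allele has switched, so cv is the middle locus and the order is m – cv – y.
Crossovers in the m–cv interval produce the single-crossover classes Y M cv and y m CV (112 + 133 = 245) plus the double crossovers (24).
RF(m–cv) = (245 + 24) / 1200 = 269/1200 = 0.2242 → 22.4 centimorgans.

22.4 centimorgans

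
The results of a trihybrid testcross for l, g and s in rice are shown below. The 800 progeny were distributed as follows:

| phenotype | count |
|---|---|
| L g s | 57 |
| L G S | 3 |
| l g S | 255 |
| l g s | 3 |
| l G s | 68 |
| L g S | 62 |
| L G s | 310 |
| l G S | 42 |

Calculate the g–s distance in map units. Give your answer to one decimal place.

The two most frequent reciprocal classes, L G s and l g S, are the parental types, so the F1 was L G s / l g S.
The two rarest classes, L G S and l g s, are the double crossovers. Comparing them with the parentals, only the s allele has switched, so s is the middle locus and the order is l – s – g.
Crossovers in the s–g interval produce the single-crossover classes L g s and l G S (57 + 42 = 99) plus the double crossovers (6).
RF(s–g) = (99 + 6) / 800 = 105/800 = 0.1313 → 13.1 map units.

13.1 map units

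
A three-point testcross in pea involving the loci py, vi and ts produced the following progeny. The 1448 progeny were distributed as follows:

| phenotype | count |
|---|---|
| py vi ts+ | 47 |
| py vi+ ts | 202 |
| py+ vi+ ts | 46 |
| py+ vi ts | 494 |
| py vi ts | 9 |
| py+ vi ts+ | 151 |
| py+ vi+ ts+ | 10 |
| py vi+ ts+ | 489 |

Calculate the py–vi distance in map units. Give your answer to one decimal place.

The two most frequent reciprocal classes, py vi+ ts+ and py+ vi ts, are the parental types, so the F1 was py vi+ ts+ / py+ vi ts.
The two rarest classes, py+ vi+ ts+ and py vi ts, are the double crossovers. Comparing them with the parentals, only the py allele has switched, so py is the middle locus and the order is ts – py – vi.
Crossovers in the py–vi interval produce the single-crossover classes py vi ts+ and py+ vi+ ts (47 + 46 = 93) plus the double crossovers (19).
RF(py–vi) = (93 + 19) / 1448 = 112/1448 = 0.0773 → 7.7 map units.

7.7 map units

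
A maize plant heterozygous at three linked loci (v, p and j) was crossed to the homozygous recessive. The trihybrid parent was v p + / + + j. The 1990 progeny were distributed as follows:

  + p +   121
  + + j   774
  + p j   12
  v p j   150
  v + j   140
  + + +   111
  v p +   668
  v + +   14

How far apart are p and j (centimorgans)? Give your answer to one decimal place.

14.4 centimorgans

The two rarest classes, v + + and + p j, are the double crossovers. Comparing them with the parentals, only the p allele has switched, so p is the middle locus and the order is v – p – j.
Crossovers in the p–j interval produce the single-crossover classes v p j and + + + (150 + 111 = 261) plus the double crossovers (26).
RF(p–j) = (261 + 26) / 1990 = 287/1990 = 0.1442 → 14.4 centimorgans.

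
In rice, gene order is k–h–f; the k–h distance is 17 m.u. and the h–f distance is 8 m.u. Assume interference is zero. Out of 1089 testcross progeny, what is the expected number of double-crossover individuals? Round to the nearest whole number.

15

Map distances give recombination frequencies of 0.170 and 0.080 for the two intervals.
With no interference, expected double-crossover frequency = 0.170 × 0.080 = 0.01360.
Expected number = 0.01360 × 1089 = 14.81 ≈ 15.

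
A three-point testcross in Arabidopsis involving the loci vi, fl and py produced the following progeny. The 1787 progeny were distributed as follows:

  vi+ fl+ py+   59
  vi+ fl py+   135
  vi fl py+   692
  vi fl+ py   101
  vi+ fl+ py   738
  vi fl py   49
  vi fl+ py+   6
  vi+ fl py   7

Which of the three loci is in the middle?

The two most frequent reciprocal classes, vi+ fl+ py and vi fl py+, are the parental types, so the F1 was vi+ fl+ py / vi fl py+.
The two rarest classes, vi+ fl py and vi fl+ py+, are the double crossovers. Comparing them with the parentals, only the fl allele has switched, so fl is the middle locus and the order is py – fl – vi.

fl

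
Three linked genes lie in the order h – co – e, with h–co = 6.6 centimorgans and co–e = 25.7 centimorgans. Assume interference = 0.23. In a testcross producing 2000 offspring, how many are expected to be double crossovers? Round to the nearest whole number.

26

Map distances give recombination frequencies of 0.066 and 0.257 for the two intervals.
With interference 0.23 (so coincidence = 0.77), expected double-crossover frequency = 0.066 × 0.257 × 0.77 = 0.01306.
Expected number = 0.01306 × 2000 = 26.12 ≈ 26.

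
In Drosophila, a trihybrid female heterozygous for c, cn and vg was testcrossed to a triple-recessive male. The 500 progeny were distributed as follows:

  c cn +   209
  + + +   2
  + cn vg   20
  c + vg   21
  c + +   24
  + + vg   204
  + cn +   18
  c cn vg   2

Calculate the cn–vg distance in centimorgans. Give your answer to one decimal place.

9.6 centimorgans

The two most frequent reciprocal classes, + + vg and c cn +, are the parental types, so the F1 was + + vg / c cn +.
The two rarest classes, + + + and c cn vg, are the double crossovers. Comparing them with the parentals, only the vg allele has switched, so vg is the middle locus and the order is cn – vg – c.
Crossovers in the cn–vg interval produce the single-crossover classes + cn vg and c + + (20 + 24 = 44) plus the double crossovers (4).
RF(cn–vg) = (44 + 4) / 500 = 48/500 = 0.0960 → 9.6 centimorgans.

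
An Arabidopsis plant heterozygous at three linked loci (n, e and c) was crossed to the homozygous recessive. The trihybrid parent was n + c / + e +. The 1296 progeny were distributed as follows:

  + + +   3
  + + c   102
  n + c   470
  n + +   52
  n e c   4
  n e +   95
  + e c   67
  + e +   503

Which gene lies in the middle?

e

The two rarest classes, n e c and + + +, are the double crossovers. Comparing them with the parentals, only the e allele has switched, so e is the middle locus and the order is n – e – c.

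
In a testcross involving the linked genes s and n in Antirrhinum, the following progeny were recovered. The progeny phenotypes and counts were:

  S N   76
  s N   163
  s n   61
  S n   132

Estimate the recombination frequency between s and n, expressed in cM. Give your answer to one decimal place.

31.7 cM

The two most frequent classes, S n (132) and s N (163), are the parental types, so the F1 was S n / s N.
The recombinant classes are S N and s n: 76 + 61 = 137.
Recombination frequency = 137/432 = 0.3171 ≈ 31.7%, i.e. 31.7 cM.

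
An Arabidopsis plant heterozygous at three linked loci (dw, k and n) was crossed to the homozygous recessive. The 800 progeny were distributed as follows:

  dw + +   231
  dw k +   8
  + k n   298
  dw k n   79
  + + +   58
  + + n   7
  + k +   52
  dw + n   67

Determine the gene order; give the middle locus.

k

The two most frequent reciprocal classes, + k n and dw + +, are the parental types, so the F1 was + k n / dw + +.
The two rarest classes, + + n and dw k +, are the double crossovers. Comparing them with the parentals, only the k allele has switched, so k is the middle locus and the order is dw – k – n.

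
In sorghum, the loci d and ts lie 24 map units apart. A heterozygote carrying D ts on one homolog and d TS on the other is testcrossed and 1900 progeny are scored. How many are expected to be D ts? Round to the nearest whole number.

A map distance of 24 map units corresponds to a recombination frequency of 0.240.
The F1 is D ts / d TS, so D ts is a parental gamete class with expected frequency (1 − r)/2 = 0.760/2 = 0.3800.
Expected number = 0.3800 × 1900 = 722.00 ≈ 722.

722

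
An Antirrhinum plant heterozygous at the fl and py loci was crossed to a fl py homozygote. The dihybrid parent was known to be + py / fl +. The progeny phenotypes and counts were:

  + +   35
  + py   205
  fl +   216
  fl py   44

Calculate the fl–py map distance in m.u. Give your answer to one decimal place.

The recombinant classes are + + and fl py: 35 + 44 = 79.
Recombination frequency = 79/500 = 0.1580 ≈ 15.8%, i.e. 15.8 m.u.

15.8 m.u.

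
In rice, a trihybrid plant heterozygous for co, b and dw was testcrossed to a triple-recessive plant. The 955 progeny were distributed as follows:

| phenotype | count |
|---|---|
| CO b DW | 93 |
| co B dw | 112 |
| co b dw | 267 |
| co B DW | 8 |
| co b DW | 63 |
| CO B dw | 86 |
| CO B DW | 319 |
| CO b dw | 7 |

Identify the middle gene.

co

The two most frequent reciprocal classes, co b dw and CO B DW, are the parental types, so the F1 was co b dw / CO B DW.
The two rarest classes, CO b dw and co B DW, are the double crossovers. Comparing them with the parentals, only the co allele has switched, so co is the middle locus and the order is dw – co – b.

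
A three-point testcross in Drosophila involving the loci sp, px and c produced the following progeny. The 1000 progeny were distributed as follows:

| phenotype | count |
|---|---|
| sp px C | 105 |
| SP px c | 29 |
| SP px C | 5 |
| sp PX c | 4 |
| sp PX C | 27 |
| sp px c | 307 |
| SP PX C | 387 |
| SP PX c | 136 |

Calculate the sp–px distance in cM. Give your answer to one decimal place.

6.5 cM

The two most frequent reciprocal classes, sp px c and SP PX C, are the parental types, so the F1 was sp px c / SP PX C.
The two rarest classes, sp PX c and SP px C, are the double crossovers. Comparing them with the parentals, only the px allele has switched, so px is the middle locus and the order is c – px – sp.
Crossovers in the px–sp interval produce the single-crossover classes SP px c and sp PX C (29 + 27 = 56) plus the double crossovers (9).
RF(px–sp) = (56 + 9) / 1000 = 65/1000 = 0.0650 → 6.5 cM.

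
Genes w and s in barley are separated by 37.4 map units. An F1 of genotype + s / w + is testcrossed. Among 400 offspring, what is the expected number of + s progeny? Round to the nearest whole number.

125

A map distance of 37.4 map units corresponds to a recombination frequency of 0.374.
The F1 is + s / w +, so + s is a parental gamete class with expected frequency (1 − r)/2 = 0.626/2 = 0.3130.
Expected number = 0.3130 × 400 = 125.20 ≈ 125.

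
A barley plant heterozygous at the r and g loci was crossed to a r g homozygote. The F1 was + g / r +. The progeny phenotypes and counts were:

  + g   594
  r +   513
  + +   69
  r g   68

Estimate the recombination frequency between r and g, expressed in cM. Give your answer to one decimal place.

The recombinant classes are + + and r g: 69 + 68 = 137.
Recombination frequency = 137/1244 = 0.1101 ≈ 11.0%, i.e. 11.0 cM.

11.0 cM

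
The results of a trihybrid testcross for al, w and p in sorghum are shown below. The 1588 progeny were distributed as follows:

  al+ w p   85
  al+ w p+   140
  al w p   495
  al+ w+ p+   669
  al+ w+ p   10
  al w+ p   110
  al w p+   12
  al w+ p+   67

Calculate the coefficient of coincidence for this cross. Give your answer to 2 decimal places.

0.74

The two most frequent reciprocal classes, al w p and al+ w+ p+, are the parental types, so the F1 was al w p / al+ w+ p+.
The two rarest classes, al w p+ and al+ w+ p, are the double crossovers. Comparing them with the parentals, only the p allele has switched, so p is the middle locus and the order is w – p – al.
w–p: (250 + 22)/1588 = 0.1713; p–al: (152 + 22)/1588 = 0.1096.
Expected DCO frequency = 0.1713 × 0.1096 ≈ 0.01877; observed = 22/1588 ≈ 0.01385.
Coefficient of coincidence = 0.01385/0.01877 ≈ 0.74.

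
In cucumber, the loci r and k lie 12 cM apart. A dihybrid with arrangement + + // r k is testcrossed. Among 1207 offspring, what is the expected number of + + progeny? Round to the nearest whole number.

531

A map distance of 12 cM corresponds to a recombination frequency of 0.120.
The F1 is + + / r k, so + + is a parental gamete class with expected frequency (1 − r)/2 = 0.880/2 = 0.4400.
Expected number = 0.4400 × 1207 = 531.08 ≈ 531.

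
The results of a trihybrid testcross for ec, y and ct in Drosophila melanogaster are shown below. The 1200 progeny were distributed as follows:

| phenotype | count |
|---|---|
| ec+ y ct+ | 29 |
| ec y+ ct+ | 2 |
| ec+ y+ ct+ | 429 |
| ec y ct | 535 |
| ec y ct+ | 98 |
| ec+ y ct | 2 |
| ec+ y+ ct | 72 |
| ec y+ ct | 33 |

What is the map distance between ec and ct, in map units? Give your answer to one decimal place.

The two most frequent reciprocal classes, ec y ct and ec+ y+ ct+, are the parental types, so the F1 was ec y ct / ec+ y+ ct+.
The two rarest classes, ec+ y ct and ec y+ ct+, are the double crossovers. Comparing them with the parentals, only the ec allele has switched, so ec is the middle locus and the order is ct – ec – y.
Crossovers in the ct–ec interval produce the single-crossover classes ec y ct+ and ec+ y+ ct (98 + 72 = 170) plus the double crossovers (4).
RF(ct–ec) = (170 + 4) / 1200 = 174/1200 = 0.1450 → 14.5 map units.

14.5 map units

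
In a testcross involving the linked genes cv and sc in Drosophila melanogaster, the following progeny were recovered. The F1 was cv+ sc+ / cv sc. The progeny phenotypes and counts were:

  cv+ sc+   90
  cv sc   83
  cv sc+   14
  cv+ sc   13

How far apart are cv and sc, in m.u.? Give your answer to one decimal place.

13.5 m.u.

The recombinant classes are cv+ sc and cv sc+: 13 + 14 = 27.
Recombination frequency = 27/200 = 0.1350 ≈ 13.5%, i.e. 13.5 m.u.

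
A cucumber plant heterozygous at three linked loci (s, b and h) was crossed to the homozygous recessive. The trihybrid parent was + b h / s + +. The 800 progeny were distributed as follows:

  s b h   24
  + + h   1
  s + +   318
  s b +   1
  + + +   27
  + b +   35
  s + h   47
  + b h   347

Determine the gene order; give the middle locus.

The two rarest classes, + + h and s b +, are the double crossovers. Comparing them with the parentals, only the b allele has switched, so b is the middle locus and the order is s – b – h.

b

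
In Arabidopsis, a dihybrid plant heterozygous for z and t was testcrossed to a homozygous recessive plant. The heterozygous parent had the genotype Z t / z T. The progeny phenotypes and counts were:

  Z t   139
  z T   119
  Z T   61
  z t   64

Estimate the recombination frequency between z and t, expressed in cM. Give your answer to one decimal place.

32.6 cM

The recombinant classes are Z T and z t: 61 + 64 = 125.
Recombination frequency = 125/383 = 0.3264 ≈ 32.6%, i.e. 32.6 cM.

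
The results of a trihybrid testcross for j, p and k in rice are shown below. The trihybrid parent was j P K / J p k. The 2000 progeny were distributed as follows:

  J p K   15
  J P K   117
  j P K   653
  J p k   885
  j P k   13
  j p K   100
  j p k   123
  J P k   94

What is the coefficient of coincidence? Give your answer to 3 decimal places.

0.941

The two rarest classes, j P k and J p K, are the double crossovers. Comparing them with the parentals, only the k allele has switched, so k is the middle locus and the order is j – k – p.
j–k: (240 + 28)/2000 = 0.1340; k–p: (194 + 28)/2000 = 0.1110.
Expected DCO frequency = 0.1340 × 0.1110 ≈ 0.01487; observed = 28/2000 ≈ 0.01400.
Coefficient of coincidence = 0.01400/0.01487 ≈ 0.941.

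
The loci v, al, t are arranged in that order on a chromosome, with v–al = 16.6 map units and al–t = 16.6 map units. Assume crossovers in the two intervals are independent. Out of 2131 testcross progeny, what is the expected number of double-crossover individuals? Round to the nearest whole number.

59

Map distances give recombination frequencies of 0.166 and 0.166 for the two intervals.
With no interference, expected double-crossover frequency = 0.166 × 0.166 = 0.02756.
Expected number = 0.02756 × 2131 = 58.72 ≈ 59.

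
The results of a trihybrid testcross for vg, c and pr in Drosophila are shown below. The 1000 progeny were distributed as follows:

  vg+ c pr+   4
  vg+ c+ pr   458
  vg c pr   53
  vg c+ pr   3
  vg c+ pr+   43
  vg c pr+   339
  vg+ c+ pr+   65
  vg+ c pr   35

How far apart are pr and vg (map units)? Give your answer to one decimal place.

The two most frequent reciprocal classes, vg c pr+ and vg+ c+ pr, are the parental types, so the F1 was vg c pr+ / vg+ c+ pr.
The two rarest classes, vg+ c pr+ and vg c+ pr, are the double crossovers. Comparing them with the parentals, only the vg allele has switched, so vg is the middle locus and the order is pr – vg – c.
Crossovers in the pr–vg interval produce the single-crossover classes vg c pr and vg+ c+ pr+ (53 + 65 = 118) plus the double crossovers (7).
RF(pr–vg) = (118 + 7) / 1000 = 125/1000 = 0.1250 → 12.5 map units.

12.5 map units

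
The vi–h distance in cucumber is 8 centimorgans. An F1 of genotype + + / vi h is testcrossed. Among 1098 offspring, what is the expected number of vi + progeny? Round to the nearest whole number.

44

A map distance of 8 centimorgans corresponds to a recombination frequency of 0.080.
The F1 is + + / vi h, so vi + is a recombinant gamete class with expected frequency r/2 = 0.080/2 = 0.0400.
Expected number = 0.0400 × 1098 = 43.92 ≈ 44.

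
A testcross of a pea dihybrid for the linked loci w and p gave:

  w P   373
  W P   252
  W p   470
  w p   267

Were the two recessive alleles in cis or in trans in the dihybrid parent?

trans

The two most frequent classes are W p (470) and w P (373); these are the parental (non-recombinant) types.
So the F1 carried W p on one chromosome and w P on the other — the recessive alleles are on opposite chromosomes (trans / repulsion).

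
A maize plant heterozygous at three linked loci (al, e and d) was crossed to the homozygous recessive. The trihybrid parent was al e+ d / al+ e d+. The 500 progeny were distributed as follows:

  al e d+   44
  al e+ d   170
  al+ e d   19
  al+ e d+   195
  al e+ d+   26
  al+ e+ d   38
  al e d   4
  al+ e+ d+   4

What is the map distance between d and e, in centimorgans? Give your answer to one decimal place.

The two rarest classes, al e d and al+ e+ d+, are the double crossovers. Comparing them with the parentals, only the e allele has switched, so e is the middle locus and the order is al – e – d.
Crossovers in the e–d interval produce the single-crossover classes al e+ d+ and al+ e d (26 + 19 = 45) plus the double crossovers (8).
RF(e–d) = (45 + 8) / 500 = 53/500 = 0.1060 → 10.6 centimorgans.

10.6 centimorgans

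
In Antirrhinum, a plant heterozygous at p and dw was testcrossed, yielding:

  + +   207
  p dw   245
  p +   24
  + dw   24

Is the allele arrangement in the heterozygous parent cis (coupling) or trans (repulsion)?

cis

The two most frequent classes are + + (207) and p dw (245); these are the parental (non-recombinant) types.
So the F1 carried + + on one chromosome and p dw on the other — the recessive alleles are on the same chromosome (cis / coupling).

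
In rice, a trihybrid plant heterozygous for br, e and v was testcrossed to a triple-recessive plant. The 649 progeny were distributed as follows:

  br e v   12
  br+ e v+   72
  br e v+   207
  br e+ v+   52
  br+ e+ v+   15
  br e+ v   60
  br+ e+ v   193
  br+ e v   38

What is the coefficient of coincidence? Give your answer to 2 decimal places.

0.94

The two most frequent reciprocal classes, br e v+ and br+ e+ v, are the parental types, so the F1 was br e v+ / br+ e+ v.
The two rarest classes, br e v and br+ e+ v+, are the double crossovers. Comparing them with the parentals, only the v allele has switched, so v is the middle locus and the order is br – v – e.
br–v: (132 + 27)/649 = 0.2450; v–e: (90 + 27)/649 = 0.1803.
Expected DCO frequency = 0.2450 × 0.1803 ≈ 0.04417; observed = 27/649 ≈ 0.04160.
Coefficient of coincidence = 0.04160/0.04417 ≈ 0.94.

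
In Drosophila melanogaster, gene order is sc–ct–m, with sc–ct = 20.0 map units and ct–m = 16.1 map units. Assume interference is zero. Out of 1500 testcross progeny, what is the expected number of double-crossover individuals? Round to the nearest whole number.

Map distances give recombination frequencies of 0.200 and 0.161 for the two intervals.
With no interference, expected double-crossover frequency = 0.200 × 0.161 = 0.03220.
Expected number = 0.03220 × 1500 = 48.30 ≈ 48.

48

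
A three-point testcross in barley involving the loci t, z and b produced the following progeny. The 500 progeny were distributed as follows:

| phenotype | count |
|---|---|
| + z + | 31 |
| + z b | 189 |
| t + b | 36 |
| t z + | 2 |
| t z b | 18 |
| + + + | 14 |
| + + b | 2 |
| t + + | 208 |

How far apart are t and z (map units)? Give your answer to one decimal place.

The two most frequent reciprocal classes, t + + and + z b, are the parental types, so the F1 was t + + / + z b.
The two rarest classes, t z + and + + b, are the double crossovers. Comparing them with the parentals, only the z allele has switched, so z is the middle locus and the order is b – z – t.
Crossovers in the z–t interval produce the single-crossover classes + + + and t z b (14 + 18 = 32) plus the double crossovers (4).
RF(z–t) = (32 + 4) / 500 = 36/500 = 0.0720 → 7.2 map units.

7.2 map units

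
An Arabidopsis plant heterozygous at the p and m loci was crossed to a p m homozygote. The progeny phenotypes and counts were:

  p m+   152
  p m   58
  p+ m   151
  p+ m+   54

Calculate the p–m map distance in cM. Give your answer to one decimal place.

The two most frequent classes, p+ m (151) and p m+ (152), are the parental types, so the F1 was p+ m / p m+.
The recombinant classes are p+ m+ and p m: 54 + 58 = 112.
Recombination frequency = 112/415 = 0.2699 ≈ 27.0%, i.e. 27.0 cM.

27.0 cM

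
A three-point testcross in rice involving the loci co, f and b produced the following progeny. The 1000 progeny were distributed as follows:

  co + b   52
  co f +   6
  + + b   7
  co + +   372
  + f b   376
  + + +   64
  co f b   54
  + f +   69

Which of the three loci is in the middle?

The two most frequent reciprocal classes, co + + and + f b, are the parental types, so the F1 was co + + / + f b.
The two rarest classes, co f + and + + b, are the double crossovers. Comparing them with the parentals, only the f allele has switched, so f is the middle locus and the order is b – f – co.

f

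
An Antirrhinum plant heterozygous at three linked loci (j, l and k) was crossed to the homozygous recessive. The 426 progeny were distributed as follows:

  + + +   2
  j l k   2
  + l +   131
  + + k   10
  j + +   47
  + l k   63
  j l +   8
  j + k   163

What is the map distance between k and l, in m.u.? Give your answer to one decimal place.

The two most frequent reciprocal classes, j + k and + l +, are the parental types, so the F1 was j + k / + l +.
The two rarest classes, j l k and + + +, are the double crossovers. Comparing them with the parentals, only the l allele has switched, so l is the middle locus and the order is k – l – j.
Crossovers in the k–l interval produce the single-crossover classes j + + and + l k (47 + 63 = 110) plus the double crossovers (4).
RF(k–l) = (110 + 4) / 426 = 114/426 = 0.2676 → 26.8 m.u.

26.8 m.u.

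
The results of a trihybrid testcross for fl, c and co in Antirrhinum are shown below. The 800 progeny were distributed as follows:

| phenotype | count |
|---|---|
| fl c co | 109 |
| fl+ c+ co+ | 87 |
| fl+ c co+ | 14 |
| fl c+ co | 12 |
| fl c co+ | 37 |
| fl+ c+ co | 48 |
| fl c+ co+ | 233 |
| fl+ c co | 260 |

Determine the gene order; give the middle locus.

co

The two most frequent reciprocal classes, fl c+ co+ and fl+ c co, are the parental types, so the F1 was fl c+ co+ / fl+ c co.
The two rarest classes, fl c+ co and fl+ c co+, are the double crossovers. Comparing them with the parentals, only the co allele has switched, so co is the middle locus and the order is c – co – fl.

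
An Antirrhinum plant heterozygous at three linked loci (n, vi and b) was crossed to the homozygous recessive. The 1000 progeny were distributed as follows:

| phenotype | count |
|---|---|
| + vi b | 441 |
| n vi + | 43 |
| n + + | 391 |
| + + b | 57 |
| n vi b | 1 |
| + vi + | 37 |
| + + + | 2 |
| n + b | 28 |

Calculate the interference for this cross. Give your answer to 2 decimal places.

The two most frequent reciprocal classes, + vi b and n + +, are the parental types, so the F1 was + vi b / n + +.
The two rarest classes, n vi b and + + +, are the double crossovers. Comparing them with the parentals, only the n allele has switched, so n is the middle locus and the order is vi – n – b.
vi–n: (100 + 3)/1000 = 0.1030; n–b: (65 + 3)/1000 = 0.0680.
Expected DCO frequency = 0.1030 × 0.0680 ≈ 0.00700; observed = 3/1000 ≈ 0.00300.
Coefficient of coincidence = 0.00300/0.00700 ≈ 0.43; interference = 1 − 0.43 = 0.57.

0.57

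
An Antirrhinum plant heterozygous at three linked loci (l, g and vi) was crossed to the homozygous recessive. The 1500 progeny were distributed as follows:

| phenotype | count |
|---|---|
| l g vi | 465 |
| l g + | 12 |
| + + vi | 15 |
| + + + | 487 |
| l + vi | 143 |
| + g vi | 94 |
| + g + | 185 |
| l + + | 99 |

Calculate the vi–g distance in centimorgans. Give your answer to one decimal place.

23.7 centimorgans

The two most frequent reciprocal classes, l g vi and + + +, are the parental types, so the F1 was l g vi / + + +.
The two rarest classes, l g + and + + vi, are the double crossovers. Comparing them with the parentals, only the vi allele has switched, so vi is the middle locus and the order is l – vi – g.
Crossovers in the vi–g interval produce the single-crossover classes l + vi and + g + (143 + 185 = 328) plus the double crossovers (27).
RF(vi–g) = (328 + 27) / 1500 = 355/1500 = 0.2367 → 23.7 centimorgans.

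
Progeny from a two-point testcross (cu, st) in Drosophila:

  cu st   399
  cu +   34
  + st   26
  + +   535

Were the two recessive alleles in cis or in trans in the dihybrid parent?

cis

The two most frequent classes are + + (535) and cu st (399); these are the parental (non-recombinant) types.
So the F1 carried + + on one chromosome and cu st on the other — the recessive alleles are on the same chromosome (cis / coupling).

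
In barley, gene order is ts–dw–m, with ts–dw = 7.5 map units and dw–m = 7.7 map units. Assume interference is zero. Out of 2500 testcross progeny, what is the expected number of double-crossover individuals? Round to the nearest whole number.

Map distances give recombination frequencies of 0.075 and 0.077 for the two intervals.
With no interference, expected double-crossover frequency = 0.075 × 0.077 = 0.00577.
Expected number = 0.00577 × 2500 = 14.44 ≈ 14.

14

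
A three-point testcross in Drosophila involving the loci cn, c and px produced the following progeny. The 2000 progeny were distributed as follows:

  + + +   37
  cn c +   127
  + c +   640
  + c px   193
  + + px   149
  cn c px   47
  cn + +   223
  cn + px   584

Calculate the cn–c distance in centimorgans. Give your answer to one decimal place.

The two most frequent reciprocal classes, + c + and cn + px, are the parental types, so the F1 was + c + / cn + px.
The two rarest classes, + + + and cn c px, are the double crossovers. Comparing them with the parentals, only the c allele has switched, so c is the middle locus and the order is px – c – cn.
Crossovers in the c–cn interval produce the single-crossover classes cn c + and + + px (127 + 149 = 276) plus the double crossovers (84).
RF(c–cn) = (276 + 84) / 2000 = 360/2000 = 0.1800 → 18.0 centimorgans.

18.0 centimorgans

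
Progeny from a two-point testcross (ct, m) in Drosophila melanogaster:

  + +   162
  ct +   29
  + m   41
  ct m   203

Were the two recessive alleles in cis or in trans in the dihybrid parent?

cis

The two most frequent classes are + + (162) and ct m (203); these are the parental (non-recombinant) types.
So the F1 carried + + on one chromosome and ct m on the other — the recessive alleles are on the same chromosome (cis / coupling).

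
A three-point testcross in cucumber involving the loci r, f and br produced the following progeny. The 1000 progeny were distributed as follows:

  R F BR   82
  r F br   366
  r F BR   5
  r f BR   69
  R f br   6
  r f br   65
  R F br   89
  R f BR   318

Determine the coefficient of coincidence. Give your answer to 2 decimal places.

0.41

The two most frequent reciprocal classes, R f BR and r F br, are the parental types, so the F1 was R f BR / r F br.
The two rarest classes, R f br and r F BR, are the double crossovers. Comparing them with the parentals, only the br allele has switched, so br is the middle locus and the order is r – br – f.
r–br: (158 + 11)/1000 = 0.1690; br–f: (147 + 11)/1000 = 0.1580.
Expected DCO frequency = 0.1690 × 0.1580 ≈ 0.02670; observed = 11/1000 ≈ 0.01100.
Coefficient of coincidence = 0.01100/0.02670 ≈ 0.41.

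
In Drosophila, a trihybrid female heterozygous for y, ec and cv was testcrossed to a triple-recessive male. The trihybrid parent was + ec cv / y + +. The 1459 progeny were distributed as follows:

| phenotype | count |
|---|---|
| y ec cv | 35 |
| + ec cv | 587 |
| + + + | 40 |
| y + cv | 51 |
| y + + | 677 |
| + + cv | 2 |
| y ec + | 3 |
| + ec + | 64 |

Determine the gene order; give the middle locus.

ec

The two rarest classes, + + cv and y ec +, are the double crossovers. Comparing them with the parentals, only the ec allele has switched, so ec is the middle locus and the order is y – ec – cv.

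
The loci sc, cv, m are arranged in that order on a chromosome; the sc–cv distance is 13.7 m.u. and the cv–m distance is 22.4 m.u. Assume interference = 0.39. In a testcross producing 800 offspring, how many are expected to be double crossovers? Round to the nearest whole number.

15

Map distances give recombination frequencies of 0.137 and 0.224 for the two intervals.
With interference 0.39 (so coincidence = 0.61), expected double-crossover frequency = 0.137 × 0.224 × 0.61 = 0.01872.
Expected number = 0.01872 × 800 = 14.98 ≈ 15.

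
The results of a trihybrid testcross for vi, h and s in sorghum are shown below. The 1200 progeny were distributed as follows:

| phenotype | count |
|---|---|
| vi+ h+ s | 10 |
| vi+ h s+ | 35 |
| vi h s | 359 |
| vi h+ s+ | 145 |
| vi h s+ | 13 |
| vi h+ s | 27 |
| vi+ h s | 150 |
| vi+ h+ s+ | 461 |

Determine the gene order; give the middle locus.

The two most frequent reciprocal classes, vi+ h+ s+ and vi h s, are the parental types, so the F1 was vi+ h+ s+ / vi h s.
The two rarest classes, vi+ h+ s and vi h s+, are the double crossovers. Comparing them with the parentals, only the s allele has switched, so s is the middle locus and the order is vi – s – h.

s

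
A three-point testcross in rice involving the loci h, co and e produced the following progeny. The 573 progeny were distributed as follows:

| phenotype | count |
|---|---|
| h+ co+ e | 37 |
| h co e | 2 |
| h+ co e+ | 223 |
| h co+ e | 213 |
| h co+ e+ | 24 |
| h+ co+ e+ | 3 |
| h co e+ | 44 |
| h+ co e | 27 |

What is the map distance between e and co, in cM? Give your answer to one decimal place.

The two most frequent reciprocal classes, h+ co e+ and h co+ e, are the parental types, so the F1 was h+ co e+ / h co+ e.
The two rarest classes, h+ co+ e+ and h co e, are the double crossovers. Comparing them with the parentals, only the co allele has switched, so co is the middle locus and the order is h – co – e.
Crossovers in the co–e interval produce the single-crossover classes h+ co e and h co+ e+ (27 + 24 = 51) plus the double crossovers (5).
RF(co–e) = (51 + 5) / 573 = 56/573 = 0.0977 → 9.8 cM.

9.8 cM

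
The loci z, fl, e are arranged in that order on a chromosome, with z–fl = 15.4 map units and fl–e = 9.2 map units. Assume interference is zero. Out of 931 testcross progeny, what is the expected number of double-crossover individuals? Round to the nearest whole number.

13

Map distances give recombination frequencies of 0.154 and 0.092 for the two intervals.
With no interference, expected double-crossover frequency = 0.154 × 0.092 = 0.01417.
Expected number = 0.01417 × 931 = 13.19 ≈ 13.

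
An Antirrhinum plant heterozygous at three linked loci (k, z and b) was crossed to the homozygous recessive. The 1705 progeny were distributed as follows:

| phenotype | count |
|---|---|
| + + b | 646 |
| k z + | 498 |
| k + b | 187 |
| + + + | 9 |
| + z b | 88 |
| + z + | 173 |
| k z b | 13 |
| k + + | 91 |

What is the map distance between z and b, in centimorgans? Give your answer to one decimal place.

11.8 centimorgans

The two most frequent reciprocal classes, k z + and + + b, are the parental types, so the F1 was k z + / + + b.
The two rarest classes, k z b and + + +, are the double crossovers. Comparing them with the parentals, only the b allele has switched, so b is the middle locus and the order is k – b – z.
Crossovers in the b–z interval produce the single-crossover classes k + + and + z b (91 + 88 = 179) plus the double crossovers (22).
RF(b–z) = (179 + 22) / 1705 = 201/1705 = 0.1179 → 11.8 centimorgans.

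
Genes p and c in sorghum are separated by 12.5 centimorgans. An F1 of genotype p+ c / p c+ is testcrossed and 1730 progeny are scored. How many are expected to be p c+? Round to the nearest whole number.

A map distance of 12.5 centimorgans corresponds to a recombination frequency of 0.125.
The F1 is p+ c / p c+, so p c+ is a parental gamete class with expected frequency (1 − r)/2 = 0.875/2 = 0.4375.
Expected number = 0.4375 × 1730 = 756.88 ≈ 757.

757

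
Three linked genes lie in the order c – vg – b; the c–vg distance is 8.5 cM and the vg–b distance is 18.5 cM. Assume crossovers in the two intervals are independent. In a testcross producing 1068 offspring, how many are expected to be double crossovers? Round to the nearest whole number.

Map distances give recombination frequencies of 0.085 and 0.185 for the two intervals.
With no interference, expected double-crossover frequency = 0.085 × 0.185 = 0.01572.
Expected number = 0.01572 × 1068 = 16.79 ≈ 17.

17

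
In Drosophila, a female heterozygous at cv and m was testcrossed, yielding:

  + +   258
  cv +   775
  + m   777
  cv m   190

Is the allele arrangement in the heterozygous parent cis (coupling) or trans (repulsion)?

The two most frequent classes are + m (777) and cv + (775); these are the parental (non-recombinant) types.
So the F1 carried + m on one chromosome and cv + on the other — the recessive alleles are on opposite chromosomes (trans / repulsion).

trans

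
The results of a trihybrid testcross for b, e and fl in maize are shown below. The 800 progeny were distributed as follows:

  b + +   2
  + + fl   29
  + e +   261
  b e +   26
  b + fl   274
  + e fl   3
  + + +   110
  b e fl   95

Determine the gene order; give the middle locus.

The two most frequent reciprocal classes, + e + and b + fl, are the parental types, so the F1 was + e + / b + fl.
The two rarest classes, + e fl and b + +, are the double crossovers. Comparing them with the parentals, only the fl allele has switched, so fl is the middle locus and the order is b – fl – e.

fl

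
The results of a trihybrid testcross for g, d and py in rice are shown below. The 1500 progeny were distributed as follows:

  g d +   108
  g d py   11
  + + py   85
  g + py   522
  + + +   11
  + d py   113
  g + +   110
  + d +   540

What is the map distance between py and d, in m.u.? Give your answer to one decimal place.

The two most frequent reciprocal classes, g + py and + d +, are the parental types, so the F1 was g + py / + d +.
The two rarest classes, g d py and + + +, are the double crossovers. Comparing them with the parentals, only the d allele has switched, so d is the middle locus and the order is g – d – py.
Crossovers in the d–py interval produce the single-crossover classes g + + and + d py (110 + 113 = 223) plus the double crossovers (22).
RF(d–py) = (223 + 22) / 1500 = 245/1500 = 0.1633 → 16.3 m.u.

16.3 m.u.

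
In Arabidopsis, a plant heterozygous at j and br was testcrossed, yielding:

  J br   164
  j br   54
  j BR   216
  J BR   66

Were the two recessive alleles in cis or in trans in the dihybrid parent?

The two most frequent classes are J br (164) and j BR (216); these are the parental (non-recombinant) types.
So the F1 carried J br on one chromosome and j BR on the other — the recessive alleles are on opposite chromosomes (trans / repulsion).

trans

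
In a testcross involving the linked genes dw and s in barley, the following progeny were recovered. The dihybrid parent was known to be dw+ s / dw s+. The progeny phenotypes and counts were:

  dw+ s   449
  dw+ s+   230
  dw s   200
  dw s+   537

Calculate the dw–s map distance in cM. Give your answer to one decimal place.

30.4 cM

The recombinant classes are dw+ s+ and dw s: 230 + 200 = 430.
Recombination frequency = 430/1416 = 0.3037 ≈ 30.4%, i.e. 30.4 cM.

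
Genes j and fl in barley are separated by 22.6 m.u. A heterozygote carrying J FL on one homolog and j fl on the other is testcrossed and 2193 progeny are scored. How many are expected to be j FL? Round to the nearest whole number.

A map distance of 22.6 m.u. corresponds to a recombination frequency of 0.226.
The F1 is J FL / j fl, so j FL is a recombinant gamete class with expected frequency r/2 = 0.226/2 = 0.1130.
Expected number = 0.1130 × 2193 = 247.81 ≈ 248.

248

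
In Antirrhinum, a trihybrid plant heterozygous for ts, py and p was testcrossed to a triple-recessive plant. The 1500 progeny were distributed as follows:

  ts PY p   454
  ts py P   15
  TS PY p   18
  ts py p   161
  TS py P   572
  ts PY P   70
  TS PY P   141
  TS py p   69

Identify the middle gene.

The two most frequent reciprocal classes, ts PY p and TS py P, are the parental types, so the F1 was ts PY p / TS py P.
The two rarest classes, TS PY p and ts py P, are the double crossovers. Comparing them with the parentals, only the ts allele has switched, so ts is the middle locus and the order is py – ts – p.

ts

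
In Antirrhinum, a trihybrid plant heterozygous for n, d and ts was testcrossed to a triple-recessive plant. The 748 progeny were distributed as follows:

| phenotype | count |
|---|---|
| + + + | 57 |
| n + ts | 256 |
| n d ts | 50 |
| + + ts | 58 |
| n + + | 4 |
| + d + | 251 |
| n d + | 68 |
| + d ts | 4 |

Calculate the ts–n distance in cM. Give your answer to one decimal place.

The two most frequent reciprocal classes, + d + and n + ts, are the parental types, so the F1 was + d + / n + ts.
The two rarest classes, + d ts and n + +, are the double crossovers. Comparing them with the parentals, only the ts allele has switched, so ts is the middle locus and the order is d – ts – n.
Crossovers in the ts–n interval produce the single-crossover classes n d + and + + ts (68 + 58 = 126) plus the double crossovers (8).
RF(ts–n) = (126 + 8) / 748 = 134/748 = 0.1791 → 17.9 cM.

17.9 cM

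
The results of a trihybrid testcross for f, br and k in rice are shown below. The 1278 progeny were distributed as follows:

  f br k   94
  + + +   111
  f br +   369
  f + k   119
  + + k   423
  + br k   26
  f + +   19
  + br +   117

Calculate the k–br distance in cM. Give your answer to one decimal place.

The two most frequent reciprocal classes, f br + and + + k, are the parental types, so the F1 was f br + / + + k.
The two rarest classes, f + + and + br k, are the double crossovers. Comparing them with the parentals, only the br allele has switched, so br is the middle locus and the order is f – br – k.
Crossovers in the br–k interval produce the single-crossover classes f br k and + + + (94 + 111 = 205) plus the double crossovers (45).
RF(br–k) = (205 + 45) / 1278 = 250/1278 = 0.1956 → 19.6 cM.

19.6 cM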